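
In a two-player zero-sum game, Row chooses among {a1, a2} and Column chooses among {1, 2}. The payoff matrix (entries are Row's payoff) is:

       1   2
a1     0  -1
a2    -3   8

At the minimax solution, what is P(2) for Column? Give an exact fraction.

Row minima: a1 → -1, a2 → -3; maximin = -1.
Column maxima: 1 → 0, 2 → 8; minimax = 0.
-1 ≠ 0, so there is no saddle point; optimal play is mixed.
Let Row play a1 with probability p. Expected payoff against 1: 0p + (-3)(1−p) = 3p − 3; against 2: (-1)p + 8(1−p) = −9p + 8.
Setting these equal: 3p − 3 = −9p + 8 ⇒ 12p = 11 ⇒ p = 11/12, and the value is (3)·(11/12) − 3 = -1/4.
For Column: with q = P(1), equating a1's and a2's payoffs gives q − 1 = −11q + 8 ⇒ q = 3/4.

1/4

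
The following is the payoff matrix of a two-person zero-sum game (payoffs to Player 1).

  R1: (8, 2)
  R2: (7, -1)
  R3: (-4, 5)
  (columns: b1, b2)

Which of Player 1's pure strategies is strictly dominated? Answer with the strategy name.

R2

R1 gives a strictly higher payoff than R2 against every column: 8 > 7, 2 > -1.
So R2 is strictly dominated and Player 1 never plays it.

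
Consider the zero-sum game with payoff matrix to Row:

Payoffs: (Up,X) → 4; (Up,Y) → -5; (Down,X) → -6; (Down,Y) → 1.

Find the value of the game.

Row minima: Up → -5, Down → -6; maximin = -5.
Column maxima: X → 4, Y → 1; minimax = 1.
-5 ≠ 1, so there is no saddle point; optimal play is mixed.
Let Row play Up with probability p. Expected payoff against X: 4p + (-6)(1−p) = 10p − 6; against Y: (-5)p + 1(1−p) = −6p + 1.
Setting these equal: 10p − 6 = −6p + 1 ⇒ 16p = 7 ⇒ p = 7/16, and the value is (10)·(7/16) − 6 = -13/8.
For Column: with q = P(X), equating Up's and Down's payoffs gives 9q − 5 = −7q + 1 ⇒ q = 3/8.

-13/8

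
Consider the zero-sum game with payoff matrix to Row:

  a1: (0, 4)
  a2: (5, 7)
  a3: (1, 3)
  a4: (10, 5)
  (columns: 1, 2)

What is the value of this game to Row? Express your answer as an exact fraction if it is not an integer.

Row minima: a1 → 0, a2 → 5, a3 → 1, a4 → 5; maximin = 5.
Column maxima: 1 → 10, 2 → 7; minimax = 7.
5 ≠ 7, so there is no saddle point; optimal play is mixed.
a1 is strictly dominated by a2, so Row never plays it.
a3 is strictly dominated by a2, so Row never plays it.
On the remaining 2×2 (a2, a4 vs 1, 2):
Let Row play a2 with probability p. Expected payoff against 1: 5p + 10(1−p) = −5p + 10; against 2: 7p + 5(1−p) = 2p + 5.
Setting these equal: −5p + 10 = 2p + 5 ⇒ −7p = -5 ⇒ p = 5/7, and the value is (-5)·(5/7) + 10 = 45/7.
For Column: with q = P(1), equating a2's and a4's payoffs gives −2q + 7 = 5q + 5 ⇒ q = 2/7.

45/7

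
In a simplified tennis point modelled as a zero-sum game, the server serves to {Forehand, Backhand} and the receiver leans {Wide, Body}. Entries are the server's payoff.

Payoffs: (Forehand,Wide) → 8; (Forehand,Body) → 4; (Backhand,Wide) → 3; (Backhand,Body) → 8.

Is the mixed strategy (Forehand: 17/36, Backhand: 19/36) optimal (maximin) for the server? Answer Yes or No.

No

Against Wide this mix gives (17/36)·8 + (19/36)·3 = 193/36.
Against Body this mix gives (17/36)·4 + (19/36)·8 = 55/9.
The receiver will play Wide, holding the server to 193/36. Shifting weight toward the row that does better against Wide would raise this floor (the equalizing mix achieves 52/9 against both Wide and Body), so the proposed strategy is not optimal.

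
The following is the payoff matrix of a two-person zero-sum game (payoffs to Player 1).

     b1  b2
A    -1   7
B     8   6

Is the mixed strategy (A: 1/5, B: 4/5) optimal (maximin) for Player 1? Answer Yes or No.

Yes

Against b1 this mix gives (1/5)·(-1) + (4/5)·8 = 31/5.
Against b2 this mix gives (1/5)·7 + (4/5)·6 = 31/5.
All of Player 2's active replies (b1, b2) yield 31/5, and no column does worse for Player 1. The mix makes Player 2 indifferent and guarantees 31/5, so it is optimal.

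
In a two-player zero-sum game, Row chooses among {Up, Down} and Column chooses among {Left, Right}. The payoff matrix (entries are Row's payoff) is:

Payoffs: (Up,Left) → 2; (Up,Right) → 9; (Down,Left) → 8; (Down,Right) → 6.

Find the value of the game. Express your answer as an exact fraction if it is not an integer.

20/3

Row minima: Up → 2, Down → 6; maximin = 6.
Column maxima: Left → 8, Right → 9; minimax = 8.
6 ≠ 8, so there is no saddle point; optimal play is mixed.
Let Row play Up with probability p. Expected payoff against Left: 2p + 8(1−p) = −6p + 8; against Right: 9p + 6(1−p) = 3p + 6.
Setting these equal: −6p + 8 = 3p + 6 ⇒ −9p = -2 ⇒ p = 2/9, and the value is (-6)·(2/9) + 8 = 20/3.
For Column: with q = P(Left), equating Up's and Down's payoffs gives −7q + 9 = 2q + 6 ⇒ q = 1/3.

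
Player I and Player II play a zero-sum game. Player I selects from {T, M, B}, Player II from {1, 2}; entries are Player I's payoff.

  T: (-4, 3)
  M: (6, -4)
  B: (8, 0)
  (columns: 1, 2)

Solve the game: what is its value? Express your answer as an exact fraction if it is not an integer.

Row minima: T → -4, M → -4, B → 0; maximin = 0.
Column maxima: 1 → 8, 2 → 3; minimax = 3.
0 ≠ 3, so there is no saddle point; optimal play is mixed.
M is strictly dominated by B, so Player I never plays it.
On the remaining 2×2 (T, B vs 1, 2):
Let Player I play T with probability p. Expected payoff against 1: (-4)p + 8(1−p) = −12p + 8; against 2: 3p + 0(1−p) = 3p.
Setting these equal: −12p + 8 = 3p ⇒ −15p = -8 ⇒ p = 8/15, and the value is (-12)·(8/15) + 8 = 8/5.
For Player II: with q = P(1), equating T's and B's payoffs gives −7q + 3 = 8q ⇒ q = 1/5.

8/5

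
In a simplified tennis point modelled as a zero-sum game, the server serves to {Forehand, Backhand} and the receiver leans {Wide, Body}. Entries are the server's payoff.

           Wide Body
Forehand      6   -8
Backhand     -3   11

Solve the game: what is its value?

3/2

Row minima: Forehand → -8, Backhand → -3; maximin = -3.
Column maxima: Wide → 6, Body → 11; minimax = 6.
-3 ≠ 6, so there is no saddle point; optimal play is mixed.
Let the server play Forehand with probability p. Expected payoff against Wide: 6p + (-3)(1−p) = 9p − 3; against Body: (-8)p + 11(1−p) = −19p + 11.
Setting these equal: 9p − 3 = −19p + 11 ⇒ 28p = 14 ⇒ p = 1/2, and the value is (9)·(1/2) − 3 = 3/2.
For the receiver: with q = P(Wide), equating Forehand's and Backhand's payoffs gives 14q − 8 = −14q + 11 ⇒ q = 19/28.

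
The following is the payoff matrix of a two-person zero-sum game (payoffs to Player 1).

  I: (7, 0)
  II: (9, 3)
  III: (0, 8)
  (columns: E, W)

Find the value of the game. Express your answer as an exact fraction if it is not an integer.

36/7

Row minima: I → 0, II → 3, III → 0; maximin = 3.
Column maxima: E → 9, W → 8; minimax = 8.
3 ≠ 8, so there is no saddle point; optimal play is mixed.
I is strictly dominated by II, so Player 1 never plays it.
On the remaining 2×2 (II, III vs E, W):
Let Player 1 play II with probability p. Expected payoff against E: 9p + 0(1−p) = 9p; against W: 3p + 8(1−p) = −5p + 8.
Setting these equal: 9p = −5p + 8 ⇒ 14p = 8 ⇒ p = 4/7, and the value is (9)·(4/7) = 36/7.
For Player 2: with q = P(E), equating II's and III's payoffs gives 6q + 3 = −8q + 8 ⇒ q = 5/14.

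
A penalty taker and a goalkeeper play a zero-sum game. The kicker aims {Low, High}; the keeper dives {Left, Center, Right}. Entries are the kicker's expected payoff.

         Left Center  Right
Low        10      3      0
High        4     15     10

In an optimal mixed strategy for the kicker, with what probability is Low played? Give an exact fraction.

Row minima: Low → 0, High → 4; maximin = 4.
Column maxima: Left → 10, Center → 15, Right → 10; minimax = 10.
4 ≠ 10, so there is no saddle point; optimal play is mixed.
Center is strictly dominated by Right (it gives the kicker strictly more in every row), so the keeper never plays it.
On the remaining 2×2 (Low, High vs Left, Right):
Let the kicker play Low with probability p. Expected payoff against Left: 10p + 4(1−p) = 6p + 4; against Right: 0p + 10(1−p) = −10p + 10.
Setting these equal: 6p + 4 = −10p + 10 ⇒ 16p = 6 ⇒ p = 3/8, and the value is (6)·(3/8) + 4 = 25/4.
For the keeper: with q = P(Left), equating Low's and High's payoffs gives 10q = −6q + 10 ⇒ q = 5/8.

3/8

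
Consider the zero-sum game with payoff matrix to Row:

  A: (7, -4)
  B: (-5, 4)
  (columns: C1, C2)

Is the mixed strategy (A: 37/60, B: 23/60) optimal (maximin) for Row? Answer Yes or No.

Against C1 this mix gives (37/60)·7 + (23/60)·(-5) = 12/5.
Against C2 this mix gives (37/60)·(-4) + (23/60)·4 = -14/15.
Column will play C2, holding Row to -14/15. Shifting weight toward the row that does better against C2 would raise this floor (the equalizing mix achieves 2/5 against both C2 and C1), so the proposed strategy is not optimal.

No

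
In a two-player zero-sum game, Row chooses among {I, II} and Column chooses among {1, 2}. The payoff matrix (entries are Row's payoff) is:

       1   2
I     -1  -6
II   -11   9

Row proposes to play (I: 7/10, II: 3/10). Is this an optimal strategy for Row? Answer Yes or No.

No

Against 1 this mix gives (7/10)·(-1) + (3/10)·(-11) = -4.
Against 2 this mix gives (7/10)·(-6) + (3/10)·9 = -3/2.
Column will play 1, holding Row to -4. Shifting weight toward the row that does better against 1 would raise this floor (the equalizing mix achieves -3 against both 1 and 2), so the proposed strategy is not optimal.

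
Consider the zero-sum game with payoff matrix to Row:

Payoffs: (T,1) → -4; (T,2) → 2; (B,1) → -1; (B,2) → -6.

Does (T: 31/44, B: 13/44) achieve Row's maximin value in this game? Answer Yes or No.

Against 1 this mix gives (31/44)·(-4) + (13/44)·(-1) = -137/44.
Against 2 this mix gives (31/44)·2 + (13/44)·(-6) = -4/11.
Column will play 1, holding Row to -137/44. Shifting weight toward the row that does better against 1 would raise this floor (the equalizing mix achieves -26/11 against both 1 and 2), so the proposed strategy is not optimal.

No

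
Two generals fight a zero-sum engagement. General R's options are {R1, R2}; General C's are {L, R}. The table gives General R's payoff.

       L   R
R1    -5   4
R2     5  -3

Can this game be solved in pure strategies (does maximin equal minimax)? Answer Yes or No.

Row minima: R1 → -5, R2 → -3; maximin = -3.
Column maxima: L → 5, R → 4; minimax = 4.
-3 ≠ 4, so no pure-strategy equilibrium exists.

No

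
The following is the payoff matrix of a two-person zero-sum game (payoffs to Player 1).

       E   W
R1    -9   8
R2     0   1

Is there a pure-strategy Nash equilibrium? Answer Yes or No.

Row minima: R1 → -9, R2 → 0; maximin = 0.
Column maxima: E → 0, W → 8; minimax = 0.
maximin = minimax = 0, so a saddle point exists.

Yes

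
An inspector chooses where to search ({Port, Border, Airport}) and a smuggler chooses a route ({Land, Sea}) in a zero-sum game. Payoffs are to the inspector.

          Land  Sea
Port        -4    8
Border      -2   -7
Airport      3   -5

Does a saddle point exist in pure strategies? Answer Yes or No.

No

Row minima: Port → -4, Border → -7, Airport → -5; maximin = -4.
Column maxima: Land → 3, Sea → 8; minimax = 3.
-4 ≠ 3, so no pure-strategy equilibrium exists.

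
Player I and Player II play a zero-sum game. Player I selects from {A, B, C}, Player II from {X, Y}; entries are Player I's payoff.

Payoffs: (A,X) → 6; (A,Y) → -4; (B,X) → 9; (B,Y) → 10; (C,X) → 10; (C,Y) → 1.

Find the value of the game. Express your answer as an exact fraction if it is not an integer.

Row minima: A → -4, B → 9, C → 1; maximin = 9.
Column maxima: X → 10, Y → 10; minimax = 10.
9 ≠ 10, so there is no saddle point; optimal play is mixed.
A is strictly dominated by B, so Player I never plays it.
On the remaining 2×2 (B, C vs X, Y):
Let Player I play B with probability p. Expected payoff against X: 9p + 10(1−p) = −p + 10; against Y: 10p + 1(1−p) = 9p + 1.
Setting these equal: −p + 10 = 9p + 1 ⇒ −10p = -9 ⇒ p = 9/10, and the value is (-1)·(9/10) + 10 = 91/10.
For Player II: with q = P(X), equating B's and C's payoffs gives −q + 10 = 9q + 1 ⇒ q = 9/10.

91/10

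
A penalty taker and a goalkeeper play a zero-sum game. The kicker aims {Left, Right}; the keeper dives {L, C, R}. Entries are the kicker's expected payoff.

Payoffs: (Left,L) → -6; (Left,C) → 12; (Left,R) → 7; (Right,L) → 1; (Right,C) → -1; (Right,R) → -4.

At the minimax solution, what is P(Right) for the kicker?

13/18

Row minima: Left → -6, Right → -4; maximin = -4.
Column maxima: L → 1, C → 12, R → 7; minimax = 1.
-4 ≠ 1, so there is no saddle point; optimal play is mixed.
C is strictly dominated by R (it gives the kicker strictly more in every row), so the keeper never plays it.
On the remaining 2×2 (Left, Right vs L, R):
Let the kicker play Left with probability p. Expected payoff against L: (-6)p + 1(1−p) = −7p + 1; against R: 7p + (-4)(1−p) = 11p − 4.
Setting these equal: −7p + 1 = 11p − 4 ⇒ −18p = -5 ⇒ p = 5/18, and the value is (-7)·(5/18) + 1 = -17/18.
For the keeper: with q = P(L), equating Left's and Right's payoffs gives −13q + 7 = 5q − 4 ⇒ q = 11/18.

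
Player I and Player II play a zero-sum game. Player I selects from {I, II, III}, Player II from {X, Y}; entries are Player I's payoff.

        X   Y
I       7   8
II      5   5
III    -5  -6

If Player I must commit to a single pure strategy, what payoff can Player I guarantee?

Row minima: I → 7, II → 5, III → -6.
The best of these is 7.

7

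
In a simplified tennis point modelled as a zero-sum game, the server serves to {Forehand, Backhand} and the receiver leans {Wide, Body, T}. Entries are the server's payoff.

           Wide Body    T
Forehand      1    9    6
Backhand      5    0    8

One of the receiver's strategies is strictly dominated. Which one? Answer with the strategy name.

T

Wide holds the server's payoff strictly below T in every row: 1 < 6, 5 < 8.
So T is strictly dominated for the receiver.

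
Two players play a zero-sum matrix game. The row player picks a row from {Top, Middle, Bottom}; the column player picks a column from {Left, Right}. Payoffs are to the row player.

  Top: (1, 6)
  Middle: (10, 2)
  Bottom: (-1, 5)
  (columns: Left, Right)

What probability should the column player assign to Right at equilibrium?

9/13

Row minima: Top → 1, Middle → 2, Bottom → -1; maximin = 2.
Column maxima: Left → 10, Right → 6; minimax = 6.
2 ≠ 6, so there is no saddle point; optimal play is mixed.
Bottom is strictly dominated by Top, so the row player never plays it.
On the remaining 2×2 (Top, Middle vs Left, Right):
Let the row player play Top with probability p. Expected payoff against Left: 1p + 10(1−p) = −9p + 10; against Right: 6p + 2(1−p) = 4p + 2.
Setting these equal: −9p + 10 = 4p + 2 ⇒ −13p = -8 ⇒ p = 8/13, and the value is (-9)·(8/13) + 10 = 58/13.
For the column player: with q = P(Left), equating Top's and Middle's payoffs gives −5q + 6 = 8q + 2 ⇒ q = 4/13.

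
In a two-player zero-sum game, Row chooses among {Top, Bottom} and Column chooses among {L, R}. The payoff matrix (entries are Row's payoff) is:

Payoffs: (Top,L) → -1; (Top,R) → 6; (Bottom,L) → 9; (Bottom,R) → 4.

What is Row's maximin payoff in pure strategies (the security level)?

4

Row minima: Top → -1, Bottom → 4.
The best of these is 4.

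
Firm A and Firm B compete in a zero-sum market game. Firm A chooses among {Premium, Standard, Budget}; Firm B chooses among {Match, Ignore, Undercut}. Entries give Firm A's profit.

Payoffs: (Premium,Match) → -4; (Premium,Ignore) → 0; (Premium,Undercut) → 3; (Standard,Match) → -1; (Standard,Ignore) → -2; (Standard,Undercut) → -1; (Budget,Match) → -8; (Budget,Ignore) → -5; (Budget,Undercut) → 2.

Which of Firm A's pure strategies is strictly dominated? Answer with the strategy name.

Budget

Premium gives a strictly higher payoff than Budget against every column: -4 > -8, 0 > -5, 3 > 2.
So Budget is strictly dominated and Firm A never plays it.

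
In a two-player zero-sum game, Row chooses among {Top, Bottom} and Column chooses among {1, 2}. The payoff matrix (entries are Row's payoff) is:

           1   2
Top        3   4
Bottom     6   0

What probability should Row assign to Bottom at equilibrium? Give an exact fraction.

1/7

Row minima: Top → 3, Bottom → 0; maximin = 3.
Column maxima: 1 → 6, 2 → 4; minimax = 4.
3 ≠ 4, so there is no saddle point; optimal play is mixed.
Let Row play Top with probability p. Expected payoff against 1: 3p + 6(1−p) = −3p + 6; against 2: 4p + 0(1−p) = 4p.
Setting these equal: −3p + 6 = 4p ⇒ −7p = -6 ⇒ p = 6/7, and the value is (-3)·(6/7) + 6 = 24/7.
For Column: with q = P(1), equating Top's and Bottom's payoffs gives −q + 4 = 6q ⇒ q = 4/7.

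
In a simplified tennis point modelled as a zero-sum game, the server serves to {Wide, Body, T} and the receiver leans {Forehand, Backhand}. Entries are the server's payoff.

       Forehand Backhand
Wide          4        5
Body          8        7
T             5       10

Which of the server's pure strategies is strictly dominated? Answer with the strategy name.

Wide

Body gives a strictly higher payoff than Wide against every column: 8 > 4, 7 > 5.
So Wide is strictly dominated and the server never plays it.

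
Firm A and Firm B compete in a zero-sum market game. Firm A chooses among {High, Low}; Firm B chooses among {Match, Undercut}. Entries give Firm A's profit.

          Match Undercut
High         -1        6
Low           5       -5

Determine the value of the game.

Row minima: High → -1, Low → -5; maximin = -1.
Column maxima: Match → 5, Undercut → 6; minimax = 5.
-1 ≠ 5, so there is no saddle point; optimal play is mixed.
Let Firm A play High with probability p. Expected payoff against Match: (-1)p + 5(1−p) = −6p + 5; against Undercut: 6p + (-5)(1−p) = 11p − 5.
Setting these equal: −6p + 5 = 11p − 5 ⇒ −17p = -10 ⇒ p = 10/17, and the value is (-6)·(10/17) + 5 = 25/17.
For Firm B: with q = P(Match), equating High's and Low's payoffs gives −7q + 6 = 10q − 5 ⇒ q = 11/17.

25/17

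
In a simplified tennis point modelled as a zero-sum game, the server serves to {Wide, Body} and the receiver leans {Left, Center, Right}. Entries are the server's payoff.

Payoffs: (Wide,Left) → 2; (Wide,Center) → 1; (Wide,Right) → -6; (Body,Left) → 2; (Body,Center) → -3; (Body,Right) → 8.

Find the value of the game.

Row minima: Wide → -6, Body → -3; maximin = -3.
Column maxima: Left → 2, Center → 1, Right → 8; minimax = 1.
-3 ≠ 1, so there is no saddle point; optimal play is mixed.
Left is strictly dominated by Center (it gives the server strictly more in every row), so the receiver never plays it.
On the remaining 2×2 (Wide, Body vs Center, Right):
Let the server play Wide with probability p. Expected payoff against Center: 1p + (-3)(1−p) = 4p − 3; against Right: (-6)p + 8(1−p) = −14p + 8.
Setting these equal: 4p − 3 = −14p + 8 ⇒ 18p = 11 ⇒ p = 11/18, and the value is (4)·(11/18) − 3 = -5/9.
For the receiver: with q = P(Center), equating Wide's and Body's payoffs gives 7q − 6 = −11q + 8 ⇒ q = 7/9.

-5/9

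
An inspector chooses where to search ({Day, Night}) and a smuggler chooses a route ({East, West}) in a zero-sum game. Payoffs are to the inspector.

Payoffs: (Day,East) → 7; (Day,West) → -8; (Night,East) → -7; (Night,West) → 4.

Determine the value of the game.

Row minima: Day → -8, Night → -7; maximin = -7.
Column maxima: East → 7, West → 4; minimax = 4.
-7 ≠ 4, so there is no saddle point; optimal play is mixed.
Let the inspector play Day with probability p. Expected payoff against East: 7p + (-7)(1−p) = 14p − 7; against West: (-8)p + 4(1−p) = −12p + 4.
Setting these equal: 14p − 7 = −12p + 4 ⇒ 26p = 11 ⇒ p = 11/26, and the value is (14)·(11/26) − 7 = -14/13.
For the smuggler: with q = P(East), equating Day's and Night's payoffs gives 15q − 8 = −11q + 4 ⇒ q = 6/13.

-14/13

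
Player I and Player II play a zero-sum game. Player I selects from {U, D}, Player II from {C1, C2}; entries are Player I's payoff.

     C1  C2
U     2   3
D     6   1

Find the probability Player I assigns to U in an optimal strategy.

5/6

Row minima: U → 2, D → 1; maximin = 2.
Column maxima: C1 → 6, C2 → 3; minimax = 3.
2 ≠ 3, so there is no saddle point; optimal play is mixed.
Let Player I play U with probability p. Expected payoff against C1: 2p + 6(1−p) = −4p + 6; against C2: 3p + 1(1−p) = 2p + 1.
Setting these equal: −4p + 6 = 2p + 1 ⇒ −6p = -5 ⇒ p = 5/6, and the value is (-4)·(5/6) + 6 = 8/3.
For Player II: with q = P(C1), equating U's and D's payoffs gives −q + 3 = 5q + 1 ⇒ q = 1/3.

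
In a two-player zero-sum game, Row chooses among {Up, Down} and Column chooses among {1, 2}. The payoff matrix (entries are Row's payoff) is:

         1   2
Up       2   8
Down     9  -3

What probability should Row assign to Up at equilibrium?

2/3

Row minima: Up → 2, Down → -3; maximin = 2.
Column maxima: 1 → 9, 2 → 8; minimax = 8.
2 ≠ 8, so there is no saddle point; optimal play is mixed.
Let Row play Up with probability p. Expected payoff against 1: 2p + 9(1−p) = −7p + 9; against 2: 8p + (-3)(1−p) = 11p − 3.
Setting these equal: −7p + 9 = 11p − 3 ⇒ −18p = -12 ⇒ p = 2/3, and the value is (-7)·(2/3) + 9 = 13/3.
For Column: with q = P(1), equating Up's and Down's payoffs gives −6q + 8 = 12q − 3 ⇒ q = 11/18.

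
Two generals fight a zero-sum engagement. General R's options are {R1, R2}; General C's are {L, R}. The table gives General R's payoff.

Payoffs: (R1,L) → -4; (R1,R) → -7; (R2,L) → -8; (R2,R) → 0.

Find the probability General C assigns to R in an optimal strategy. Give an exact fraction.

4/11

Row minima: R1 → -7, R2 → -8; maximin = -7.
Column maxima: L → -4, R → 0; minimax = -4.
-7 ≠ -4, so there is no saddle point; optimal play is mixed.
Let General R play R1 with probability p. Expected payoff against L: (-4)p + (-8)(1−p) = 4p − 8; against R: (-7)p + 0(1−p) = −7p.
Setting these equal: 4p − 8 = −7p ⇒ 11p = 8 ⇒ p = 8/11, and the value is (4)·(8/11) − 8 = -56/11.
For General C: with q = P(L), equating R1's and R2's payoffs gives 3q − 7 = −8q ⇒ q = 7/11.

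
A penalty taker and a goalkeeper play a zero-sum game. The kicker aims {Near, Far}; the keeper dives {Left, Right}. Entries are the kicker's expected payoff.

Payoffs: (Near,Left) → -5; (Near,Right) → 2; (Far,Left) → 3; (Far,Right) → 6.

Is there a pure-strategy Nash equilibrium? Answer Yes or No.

Yes

Row minima: Near → -5, Far → 3; maximin = 3.
Column maxima: Left → 3, Right → 6; minimax = 3.
maximin = minimax = 3, so a saddle point exists.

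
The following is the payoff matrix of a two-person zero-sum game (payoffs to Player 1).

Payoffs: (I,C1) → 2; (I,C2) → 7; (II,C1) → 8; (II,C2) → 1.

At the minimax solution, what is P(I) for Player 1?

7/12

Row minima: I → 2, II → 1; maximin = 2.
Column maxima: C1 → 8, C2 → 7; minimax = 7.
2 ≠ 7, so there is no saddle point; optimal play is mixed.
Let Player 1 play I with probability p. Expected payoff against C1: 2p + 8(1−p) = −6p + 8; against C2: 7p + 1(1−p) = 6p + 1.
Setting these equal: −6p + 8 = 6p + 1 ⇒ −12p = -7 ⇒ p = 7/12, and the value is (-6)·(7/12) + 8 = 9/2.
For Player 2: with q = P(C1), equating I's and II's payoffs gives −5q + 7 = 7q + 1 ⇒ q = 1/2.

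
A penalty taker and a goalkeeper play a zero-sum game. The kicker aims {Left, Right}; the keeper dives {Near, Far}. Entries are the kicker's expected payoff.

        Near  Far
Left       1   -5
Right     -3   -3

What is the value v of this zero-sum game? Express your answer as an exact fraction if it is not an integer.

Row minima: Left → -5, Right → -3; maximin = -3.
Column maxima: Near → 1, Far → -3; minimax = -3.
Since maximin = minimax = -3, there is a saddle point and the value is -3.

-3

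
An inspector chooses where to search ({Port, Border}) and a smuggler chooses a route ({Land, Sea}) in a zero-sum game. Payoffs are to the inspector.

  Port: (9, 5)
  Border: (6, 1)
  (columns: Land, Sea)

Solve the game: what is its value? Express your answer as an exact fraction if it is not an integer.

Row minima: Port → 5, Border → 1; maximin = 5.
Column maxima: Land → 9, Sea → 5; minimax = 5.
Since maximin = minimax = 5, there is a saddle point and the value is 5.

5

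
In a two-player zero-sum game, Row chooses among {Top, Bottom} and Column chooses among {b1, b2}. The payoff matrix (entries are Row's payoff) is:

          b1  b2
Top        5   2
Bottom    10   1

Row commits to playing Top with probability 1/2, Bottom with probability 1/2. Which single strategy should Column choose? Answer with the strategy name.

If Column plays b1, Row's expected payoff is (1/2)·5 + (1/2)·10 = 15/2.
If Column plays b2, Row's expected payoff is (1/2)·2 + (1/2)·1 = 3/2.
Column minimizes Row's payoff; the smallest is 3/2, so the best response is b2.

b2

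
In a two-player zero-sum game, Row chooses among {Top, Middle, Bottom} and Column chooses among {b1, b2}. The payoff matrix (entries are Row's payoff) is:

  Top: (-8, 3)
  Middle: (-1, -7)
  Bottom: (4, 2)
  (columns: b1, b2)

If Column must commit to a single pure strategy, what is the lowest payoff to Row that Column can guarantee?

3

Column maxima: b1 → 4, b2 → 3.
The smallest of these is 3.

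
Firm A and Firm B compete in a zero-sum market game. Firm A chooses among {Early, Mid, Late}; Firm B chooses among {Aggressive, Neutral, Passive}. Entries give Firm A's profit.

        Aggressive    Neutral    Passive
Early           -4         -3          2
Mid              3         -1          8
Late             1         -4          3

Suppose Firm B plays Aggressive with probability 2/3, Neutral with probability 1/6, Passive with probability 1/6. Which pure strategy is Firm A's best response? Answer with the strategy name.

Expected payoff of Early: (2/3)·(-4) + (1/6)·(-3) + (1/6)·2 = -17/6.
Expected payoff of Mid: (2/3)·3 + (1/6)·(-1) + (1/6)·8 = 19/6.
Expected payoff of Late: (2/3)·1 + (1/6)·(-4) + (1/6)·3 = 1/2.
The largest is 19/6, so Firm A's best response is Mid.

Mid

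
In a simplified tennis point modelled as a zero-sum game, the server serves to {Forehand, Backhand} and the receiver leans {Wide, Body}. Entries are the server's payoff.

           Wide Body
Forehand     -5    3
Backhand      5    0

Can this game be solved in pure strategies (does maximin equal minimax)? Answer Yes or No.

Row minima: Forehand → -5, Backhand → 0; maximin = 0.
Column maxima: Wide → 5, Body → 3; minimax = 3.
0 ≠ 3, so no pure-strategy equilibrium exists.

No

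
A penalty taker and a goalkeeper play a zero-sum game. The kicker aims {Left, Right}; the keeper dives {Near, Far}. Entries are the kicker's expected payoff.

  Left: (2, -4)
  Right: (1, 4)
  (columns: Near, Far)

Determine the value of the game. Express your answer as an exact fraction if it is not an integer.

4/3

Row minima: Left → -4, Right → 1; maximin = 1.
Column maxima: Near → 2, Far → 4; minimax = 2.
1 ≠ 2, so there is no saddle point; optimal play is mixed.
Let the kicker play Left with probability p. Expected payoff against Near: 2p + 1(1−p) = p + 1; against Far: (-4)p + 4(1−p) = −8p + 4.
Setting these equal: p + 1 = −8p + 4 ⇒ 9p = 3 ⇒ p = 1/3, and the value is (1)·(1/3) + 1 = 4/3.
For the keeper: with q = P(Near), equating Left's and Right's payoffs gives 6q − 4 = −3q + 4 ⇒ q = 8/9.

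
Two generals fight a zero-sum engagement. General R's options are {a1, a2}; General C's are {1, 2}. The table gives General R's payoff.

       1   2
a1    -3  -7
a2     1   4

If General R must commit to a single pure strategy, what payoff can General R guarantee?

Row minima: a1 → -7, a2 → 1.
The best of these is 1.

1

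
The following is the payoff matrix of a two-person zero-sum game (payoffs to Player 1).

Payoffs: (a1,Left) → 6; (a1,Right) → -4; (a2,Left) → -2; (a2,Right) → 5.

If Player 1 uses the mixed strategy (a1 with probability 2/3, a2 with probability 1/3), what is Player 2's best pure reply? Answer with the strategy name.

If Player 2 plays Left, Player 1's expected payoff is (2/3)·6 + (1/3)·(-2) = 10/3.
If Player 2 plays Right, Player 1's expected payoff is (2/3)·(-4) + (1/3)·5 = -1.
Player 2 minimizes Player 1's payoff; the smallest is -1, so the best response is Right.

Right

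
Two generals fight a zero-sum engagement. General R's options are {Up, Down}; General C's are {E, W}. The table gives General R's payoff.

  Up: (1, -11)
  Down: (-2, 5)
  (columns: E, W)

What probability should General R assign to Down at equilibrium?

Row minima: Up → -11, Down → -2; maximin = -2.
Column maxima: E → 1, W → 5; minimax = 1.
-2 ≠ 1, so there is no saddle point; optimal play is mixed.
Let General R play Up with probability p. Expected payoff against E: 1p + (-2)(1−p) = 3p − 2; against W: (-11)p + 5(1−p) = −16p + 5.
Setting these equal: 3p − 2 = −16p + 5 ⇒ 19p = 7 ⇒ p = 7/19, and the value is (3)·(7/19) − 2 = -17/19.
For General C: with q = P(E), equating Up's and Down's payoffs gives 12q − 11 = −7q + 5 ⇒ q = 16/19.

12/19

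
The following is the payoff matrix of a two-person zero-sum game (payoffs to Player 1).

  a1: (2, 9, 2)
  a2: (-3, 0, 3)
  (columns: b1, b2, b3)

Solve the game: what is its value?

Row minima: a1 → 2, a2 → -3; maximin = 2.
Column maxima: b1 → 2, b2 → 9, b3 → 3; minimax = 2.
Since maximin = minimax = 2, there is a saddle point and the value is 2.

2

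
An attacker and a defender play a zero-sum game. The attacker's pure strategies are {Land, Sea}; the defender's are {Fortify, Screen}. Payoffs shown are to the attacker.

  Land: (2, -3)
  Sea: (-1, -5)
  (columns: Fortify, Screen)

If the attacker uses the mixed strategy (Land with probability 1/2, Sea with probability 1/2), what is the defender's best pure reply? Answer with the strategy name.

Screen

If the defender plays Fortify, the attacker's expected payoff is (1/2)·2 + (1/2)·(-1) = 1/2.
If the defender plays Screen, the attacker's expected payoff is (1/2)·(-3) + (1/2)·(-5) = -4.
The defender minimizes the attacker's payoff; the smallest is -4, so the best response is Screen.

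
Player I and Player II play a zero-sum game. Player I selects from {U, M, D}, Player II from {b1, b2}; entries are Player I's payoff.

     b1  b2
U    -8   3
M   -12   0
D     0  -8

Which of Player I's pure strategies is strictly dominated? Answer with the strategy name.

U gives a strictly higher payoff than M against every column: -8 > -12, 3 > 0.
So M is strictly dominated and Player I never plays it.

M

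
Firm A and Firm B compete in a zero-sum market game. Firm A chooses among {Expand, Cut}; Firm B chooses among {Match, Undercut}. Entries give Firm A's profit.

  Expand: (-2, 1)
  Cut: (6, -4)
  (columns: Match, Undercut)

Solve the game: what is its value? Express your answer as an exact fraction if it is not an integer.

Row minima: Expand → -2, Cut → -4; maximin = -2.
Column maxima: Match → 6, Undercut → 1; minimax = 1.
-2 ≠ 1, so there is no saddle point; optimal play is mixed.
Let Firm A play Expand with probability p. Expected payoff against Match: (-2)p + 6(1−p) = −8p + 6; against Undercut: 1p + (-4)(1−p) = 5p − 4.
Setting these equal: −8p + 6 = 5p − 4 ⇒ −13p = -10 ⇒ p = 10/13, and the value is (-8)·(10/13) + 6 = -2/13.
For Firm B: with q = P(Match), equating Expand's and Cut's payoffs gives −3q + 1 = 10q − 4 ⇒ q = 5/13.

-2/13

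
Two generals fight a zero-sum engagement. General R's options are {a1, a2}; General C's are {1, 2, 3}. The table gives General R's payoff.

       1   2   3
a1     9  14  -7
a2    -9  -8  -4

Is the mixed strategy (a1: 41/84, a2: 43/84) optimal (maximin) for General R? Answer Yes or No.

No

Against 1 this mix gives (41/84)·9 + (43/84)·(-9) = -3/14.
Against 2 this mix gives (41/84)·14 + (43/84)·(-8) = 115/42.
Against 3 this mix gives (41/84)·(-7) + (43/84)·(-4) = -153/28.
General C will play 3, holding General R to -153/28. Shifting weight toward the row that does better against 3 would raise this floor (the equalizing mix achieves -33/7 against both 3 and 1), so the proposed strategy is not optimal.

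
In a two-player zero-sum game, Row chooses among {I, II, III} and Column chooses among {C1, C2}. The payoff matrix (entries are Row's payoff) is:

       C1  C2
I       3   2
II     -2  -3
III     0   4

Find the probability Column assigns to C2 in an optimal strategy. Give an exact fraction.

3/5

Row minima: I → 2, II → -3, III → 0; maximin = 2.
Column maxima: C1 → 3, C2 → 4; minimax = 3.
2 ≠ 3, so there is no saddle point; optimal play is mixed.
II is strictly dominated by I, so Row never plays it.
On the remaining 2×2 (I, III vs C1, C2):
Let Row play I with probability p. Expected payoff against C1: 3p + 0(1−p) = 3p; against C2: 2p + 4(1−p) = −2p + 4.
Setting these equal: 3p = −2p + 4 ⇒ 5p = 4 ⇒ p = 4/5, and the value is (3)·(4/5) = 12/5.
For Column: with q = P(C1), equating I's and III's payoffs gives q + 2 = −4q + 4 ⇒ q = 2/5.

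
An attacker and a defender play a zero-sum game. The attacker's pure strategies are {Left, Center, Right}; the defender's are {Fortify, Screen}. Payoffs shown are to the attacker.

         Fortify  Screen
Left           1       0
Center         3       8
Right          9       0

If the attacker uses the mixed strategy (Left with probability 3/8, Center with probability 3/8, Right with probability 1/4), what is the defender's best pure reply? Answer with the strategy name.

If the defender plays Fortify, the attacker's expected payoff is (3/8)·1 + (3/8)·3 + (1/4)·9 = 15/4.
If the defender plays Screen, the attacker's expected payoff is (3/8)·0 + (3/8)·8 + (1/4)·0 = 3.
The defender minimizes the attacker's payoff; the smallest is 3, so the best response is Screen.

Screen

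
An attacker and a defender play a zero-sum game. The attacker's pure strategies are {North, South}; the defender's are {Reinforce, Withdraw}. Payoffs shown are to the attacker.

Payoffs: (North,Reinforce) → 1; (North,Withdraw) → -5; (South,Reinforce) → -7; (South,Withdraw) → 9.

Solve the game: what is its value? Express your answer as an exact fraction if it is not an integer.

Row minima: North → -5, South → -7; maximin = -5.
Column maxima: Reinforce → 1, Withdraw → 9; minimax = 1.
-5 ≠ 1, so there is no saddle point; optimal play is mixed.
Let the attacker play North with probability p. Expected payoff against Reinforce: 1p + (-7)(1−p) = 8p − 7; against Withdraw: (-5)p + 9(1−p) = −14p + 9.
Setting these equal: 8p − 7 = −14p + 9 ⇒ 22p = 16 ⇒ p = 8/11, and the value is (8)·(8/11) − 7 = -13/11.
For the defender: with q = P(Reinforce), equating North's and South's payoffs gives 6q − 5 = −16q + 9 ⇒ q = 7/11.

-13/11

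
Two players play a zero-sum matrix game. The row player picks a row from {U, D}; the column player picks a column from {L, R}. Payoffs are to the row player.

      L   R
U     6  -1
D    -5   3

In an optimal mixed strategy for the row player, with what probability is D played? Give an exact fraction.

7/15

Row minima: U → -1, D → -5; maximin = -1.
Column maxima: L → 6, R → 3; minimax = 3.
-1 ≠ 3, so there is no saddle point; optimal play is mixed.
Let the row player play U with probability p. Expected payoff against L: 6p + (-5)(1−p) = 11p − 5; against R: (-1)p + 3(1−p) = −4p + 3.
Setting these equal: 11p − 5 = −4p + 3 ⇒ 15p = 8 ⇒ p = 8/15, and the value is (11)·(8/15) − 5 = 13/15.
For the column player: with q = P(L), equating U's and D's payoffs gives 7q − 1 = −8q + 3 ⇒ q = 4/15.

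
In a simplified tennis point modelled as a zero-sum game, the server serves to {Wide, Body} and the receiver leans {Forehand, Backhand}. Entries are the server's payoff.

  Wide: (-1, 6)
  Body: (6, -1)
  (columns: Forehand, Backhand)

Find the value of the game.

Row minima: Wide → -1, Body → -1; maximin = -1.
Column maxima: Forehand → 6, Backhand → 6; minimax = 6.
-1 ≠ 6, so there is no saddle point; optimal play is mixed.
Let the server play Wide with probability p. Expected payoff against Forehand: (-1)p + 6(1−p) = −7p + 6; against Backhand: 6p + (-1)(1−p) = 7p − 1.
Setting these equal: −7p + 6 = 7p − 1 ⇒ −14p = -7 ⇒ p = 1/2, and the value is (-7)·(1/2) + 6 = 5/2.
For the receiver: with q = P(Forehand), equating Wide's and Body's payoffs gives −7q + 6 = 7q − 1 ⇒ q = 1/2.

5/2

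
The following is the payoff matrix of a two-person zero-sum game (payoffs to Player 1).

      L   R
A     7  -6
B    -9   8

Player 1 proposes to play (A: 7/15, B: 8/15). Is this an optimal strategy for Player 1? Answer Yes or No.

No

Against L this mix gives (7/15)·7 + (8/15)·(-9) = -23/15.
Against R this mix gives (7/15)·(-6) + (8/15)·8 = 22/15.
Player 2 will play L, holding Player 1 to -23/15. Shifting weight toward the row that does better against L would raise this floor (the equalizing mix achieves 1/15 against both L and R), so the proposed strategy is not optimal.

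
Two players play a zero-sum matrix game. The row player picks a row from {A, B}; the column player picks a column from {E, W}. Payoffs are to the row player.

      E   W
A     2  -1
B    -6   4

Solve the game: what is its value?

Row minima: A → -1, B → -6; maximin = -1.
Column maxima: E → 2, W → 4; minimax = 2.
-1 ≠ 2, so there is no saddle point; optimal play is mixed.
Let the row player play A with probability p. Expected payoff against E: 2p + (-6)(1−p) = 8p − 6; against W: (-1)p + 4(1−p) = −5p + 4.
Setting these equal: 8p − 6 = −5p + 4 ⇒ 13p = 10 ⇒ p = 10/13, and the value is (8)·(10/13) − 6 = 2/13.
For the column player: with q = P(E), equating A's and B's payoffs gives 3q − 1 = −10q + 4 ⇒ q = 5/13.

2/13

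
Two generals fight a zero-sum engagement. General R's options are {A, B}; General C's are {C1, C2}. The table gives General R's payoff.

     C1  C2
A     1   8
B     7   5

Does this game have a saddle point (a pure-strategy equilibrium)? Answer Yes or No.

No

Row minima: A → 1, B → 5; maximin = 5.
Column maxima: C1 → 7, C2 → 8; minimax = 7.
5 ≠ 7, so no pure-strategy equilibrium exists.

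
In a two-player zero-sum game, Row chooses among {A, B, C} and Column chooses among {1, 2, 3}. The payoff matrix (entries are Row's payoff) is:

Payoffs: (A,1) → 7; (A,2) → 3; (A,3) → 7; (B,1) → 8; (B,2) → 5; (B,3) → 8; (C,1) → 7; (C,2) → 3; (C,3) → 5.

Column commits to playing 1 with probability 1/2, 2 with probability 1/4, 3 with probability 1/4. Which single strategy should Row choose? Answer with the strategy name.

Expected payoff of A: (1/2)·7 + (1/4)·3 + (1/4)·7 = 6.
Expected payoff of B: (1/2)·8 + (1/4)·5 + (1/4)·8 = 29/4.
Expected payoff of C: (1/2)·7 + (1/4)·3 + (1/4)·5 = 11/2.
The largest is 29/4, so Row's best response is B.

B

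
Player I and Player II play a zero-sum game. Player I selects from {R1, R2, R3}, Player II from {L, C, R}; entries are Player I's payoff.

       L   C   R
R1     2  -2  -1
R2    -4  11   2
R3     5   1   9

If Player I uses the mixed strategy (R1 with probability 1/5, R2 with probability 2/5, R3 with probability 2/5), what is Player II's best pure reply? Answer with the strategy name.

If Player II plays L, Player I's expected payoff is (1/5)·2 + (2/5)·(-4) + (2/5)·5 = 4/5.
If Player II plays C, Player I's expected payoff is (1/5)·(-2) + (2/5)·11 + (2/5)·1 = 22/5.
If Player II plays R, Player I's expected payoff is (1/5)·(-1) + (2/5)·2 + (2/5)·9 = 21/5.
Player II minimizes Player I's payoff; the smallest is 4/5, so the best response is L.

L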